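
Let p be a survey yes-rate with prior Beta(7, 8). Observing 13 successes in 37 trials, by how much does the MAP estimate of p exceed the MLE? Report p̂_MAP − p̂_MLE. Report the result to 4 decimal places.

MAP − MLE = 0.0286

Posterior is Beta(20, 32); MAP = (20−1)/(52−2) = 19/50 ≈ 0.38000.
MLE ignores the prior: p̂_MLE = k/n = 13/37 ≈ 0.35135.
Difference = 19/50 − 13/37 = 53/1850 ≈ 0.0286.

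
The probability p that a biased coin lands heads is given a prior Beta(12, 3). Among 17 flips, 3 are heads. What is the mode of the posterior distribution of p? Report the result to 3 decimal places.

p̂_MAP = 0.467

Prior: Beta(12, 3).
Data: 3 successes in 17 trials. The binomial likelihood contributes p^3(1−p)^14, so the posterior is Beta(12+3, 3+14) = Beta(15, 17).
For Beta(a, b) with a, b > 1 the mode is (a−1)/(a+b−2) = 14/30 ≈ 0.467.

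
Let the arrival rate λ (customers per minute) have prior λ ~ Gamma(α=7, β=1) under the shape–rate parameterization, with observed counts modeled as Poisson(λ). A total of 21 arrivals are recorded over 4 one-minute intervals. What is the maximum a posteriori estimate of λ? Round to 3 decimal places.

Σxᵢ = 21, n = 4.
Posterior ∝ λ^6e^(−1λ) · λ^21e^(−4λ) = λ^27e^(−5λ), i.e. Gamma(shape=28, rate=5).
The mode of a Gamma(a, b) with a ≥ 1 (shape–rate) is (a−1)/b = 27/5 ≈ 5.400.

λ̂_MAP = 5.400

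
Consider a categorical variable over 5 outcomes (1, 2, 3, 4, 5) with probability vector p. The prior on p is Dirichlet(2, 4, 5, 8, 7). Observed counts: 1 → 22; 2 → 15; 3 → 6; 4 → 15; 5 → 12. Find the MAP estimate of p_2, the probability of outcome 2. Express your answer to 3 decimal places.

The posterior is Dirichlet(αᵢ + nᵢ) = Dirichlet(24, 19, 11, 23, 19).
For a Dirichlet(a₁,…,a_K) with all aᵢ > 1, the mode has j-th component (aⱼ − 1)/(Σaᵢ − K).
Here Σaᵢ = 96 and K = 5, so p_2 = (19 − 1)/(96 − 5) = 18/91 ≈ 0.198.

MAP estimate: 0.198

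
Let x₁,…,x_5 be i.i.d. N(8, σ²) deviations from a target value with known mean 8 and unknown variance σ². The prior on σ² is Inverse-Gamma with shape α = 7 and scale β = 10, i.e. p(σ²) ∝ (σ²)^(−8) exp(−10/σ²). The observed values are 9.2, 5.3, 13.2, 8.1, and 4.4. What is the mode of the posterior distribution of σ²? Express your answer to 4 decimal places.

σ̂²_MAP = 3.2733

Sum of squared deviations about the known mean: SS = (9.2−8)² + (5.3−8)² + (13.2−8)² + (8.1−8)² + (4.4−8)² = 48.74.
The Normal likelihood contributes (σ²)^(−n/2) exp(−SS/(2σ²)), so the posterior is Inverse-Gamma(α + n/2, β + SS/2) = Inverse-Gamma(9.5, 34.37).
The mode of Inverse-Gamma(a, b) is b/(a+1) = 34.37/10.5 ≈ 3.2733.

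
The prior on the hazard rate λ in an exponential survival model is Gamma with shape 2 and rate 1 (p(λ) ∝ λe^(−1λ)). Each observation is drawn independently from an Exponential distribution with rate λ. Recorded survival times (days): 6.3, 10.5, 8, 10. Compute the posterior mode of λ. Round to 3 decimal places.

The Exponential(rate=λ) likelihood is ∝ λ^n e^(−λΣtᵢ). Here n = 4 and Σtᵢ = 6.3 + 10.5 + 8 + 10 = 34.8.
Posterior ∝ λe^(−1λ) · λ^4e^(−34.8λ) = λ^5e^(−35.8λ), i.e. Gamma(6, 35.8).
Mode = (a−1)/b = 5/35.8 ≈ 0.140.

λ̂_MAP = 0.140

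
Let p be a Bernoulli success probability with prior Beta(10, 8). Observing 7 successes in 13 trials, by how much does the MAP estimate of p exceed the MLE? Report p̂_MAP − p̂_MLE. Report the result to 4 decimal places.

Posterior is Beta(17, 14); MAP = (17−1)/(31−2) = 16/29 ≈ 0.55172.
MLE ignores the prior: p̂_MLE = k/n = 7/13 ≈ 0.53846.
Difference = 16/29 − 7/13 = 5/377 ≈ 0.0133.

MAP − MLE = 0.0133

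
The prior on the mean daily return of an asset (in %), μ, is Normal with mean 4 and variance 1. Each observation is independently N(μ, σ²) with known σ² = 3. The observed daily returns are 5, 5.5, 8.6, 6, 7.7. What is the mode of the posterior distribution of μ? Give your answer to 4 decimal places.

n = 5; x̄ = (5 + 5.5 + 8.6 + 6 + 7.7)/5 = 32.8/5 = 6.56.
For a Normal prior and Normal likelihood with known variance, the posterior is Normal; its mode equals its mean, the precision-weighted average.
Prior precision 1/σ₀² = 1/1 = 1; data precision n/σ² = 5/3.
μ̂ = (1·4 + (5/3)·6.56) / (1 + 5/3) = (224/15)/(8/3) = 5.6000.

μ̂_MAP = 5.6000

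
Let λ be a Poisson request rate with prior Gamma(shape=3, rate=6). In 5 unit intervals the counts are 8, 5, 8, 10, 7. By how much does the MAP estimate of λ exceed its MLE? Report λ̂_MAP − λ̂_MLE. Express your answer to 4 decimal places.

Σxᵢ = 38. Posterior is Gamma(41, 11); MAP = (41−1)/11 = 40/11 ≈ 3.63636.
MLE = x̄ = 38/5 ≈ 7.60000.
Difference = 40/11 − 38/5 = -218/55 ≈ -3.9636.

MAP − MLE = -3.9636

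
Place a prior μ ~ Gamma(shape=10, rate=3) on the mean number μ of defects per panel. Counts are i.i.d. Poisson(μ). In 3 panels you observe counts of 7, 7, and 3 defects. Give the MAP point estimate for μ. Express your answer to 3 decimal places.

Σxᵢ = 7+7+3 = 17, with n = 3.
Posterior ∝ μ^9e^(−3μ) · μ^17e^(−3μ) = μ^26e^(−6μ), i.e. Gamma(shape=27, rate=6).
The mode of a Gamma(a, b) with a ≥ 1 (shape–rate) is (a−1)/b = 26/6 ≈ 4.333.

μ̂_MAP = 4.333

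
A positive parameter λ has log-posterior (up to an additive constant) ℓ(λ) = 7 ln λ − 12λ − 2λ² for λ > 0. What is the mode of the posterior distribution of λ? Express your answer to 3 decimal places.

λ̂_MAP = 0.500

ℓ'(λ) = 7/λ − 12 − 4λ. Setting this to zero and multiplying by λ: 4λ² + 12λ − 7 = 0.
λ = (−12 + √(12² + 4·4·7)) / (2·4) = (−12 + √256) / 8 = (−12 + 16)/8 = 1/2.
ℓ''(λ) = −7/λ² − 4 < 0, confirming a maximum.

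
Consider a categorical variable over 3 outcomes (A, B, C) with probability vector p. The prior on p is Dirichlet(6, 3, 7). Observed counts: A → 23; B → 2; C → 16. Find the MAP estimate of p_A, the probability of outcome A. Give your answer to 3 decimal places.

MAP estimate of p_A = 0.519

The posterior is Dirichlet(αᵢ + nᵢ) = Dirichlet(29, 5, 23).
For a Dirichlet(a₁,…,a_K) with all aᵢ > 1, the mode has j-th component (aⱼ − 1)/(Σaᵢ − K).
Here Σaᵢ = 57 and K = 3, so p_A = (29 − 1)/(57 − 3) = 28/54 ≈ 0.519.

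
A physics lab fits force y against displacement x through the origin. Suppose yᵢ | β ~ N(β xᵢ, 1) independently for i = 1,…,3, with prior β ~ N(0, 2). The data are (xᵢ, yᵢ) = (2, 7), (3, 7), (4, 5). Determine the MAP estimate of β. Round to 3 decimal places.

log p(β | y) = −Σ(yᵢ − βxᵢ)²/(2·1) − β²/(2·2) + const.
Setting the derivative to zero: Σxᵢ(yᵢ − βxᵢ)/1 − β/2 = 0, so β = Σxᵢyᵢ / (Σxᵢ² + σ²/τ²).
Σxᵢyᵢ = 2·7 + 3·7 + 4·5 = 55; Σxᵢ² = 29; σ²/τ² = 0.5.
β̂_MAP = 55 / (29 + 0.5) = 55/29.5 ≈ 1.864.

β̂_MAP = 1.864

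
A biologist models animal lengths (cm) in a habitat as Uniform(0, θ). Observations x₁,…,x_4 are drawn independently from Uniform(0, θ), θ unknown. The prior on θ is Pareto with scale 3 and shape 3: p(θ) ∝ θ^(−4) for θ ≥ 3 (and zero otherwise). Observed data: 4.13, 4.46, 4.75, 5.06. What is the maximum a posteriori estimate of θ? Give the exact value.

θ̂_MAP = 5.06

The Uniform(0, θ) likelihood is θ^(−n) for θ ≥ max(xᵢ), zero otherwise. Here max(xᵢ) = 5.06.
Posterior ∝ θ^(−4) · θ^(−4) = θ^(−8) on θ ≥ max(3, 5.06) = 5.06.
This density is strictly decreasing in θ, so the posterior mode lies at the lower boundary of the support.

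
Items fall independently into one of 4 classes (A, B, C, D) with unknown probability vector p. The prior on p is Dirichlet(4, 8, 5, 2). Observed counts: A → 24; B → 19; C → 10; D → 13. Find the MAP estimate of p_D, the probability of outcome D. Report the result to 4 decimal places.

The posterior is Dirichlet(αᵢ + nᵢ) = Dirichlet(28, 27, 15, 15).
For a Dirichlet(a₁,…,a_K) with all aᵢ > 1, the mode has j-th component (aⱼ − 1)/(Σaᵢ − K).
Here Σaᵢ = 85 and K = 4, so p_D = (15 − 1)/(85 − 4) = 14/81 ≈ 0.1728.

MAP estimate of p_D = 0.1728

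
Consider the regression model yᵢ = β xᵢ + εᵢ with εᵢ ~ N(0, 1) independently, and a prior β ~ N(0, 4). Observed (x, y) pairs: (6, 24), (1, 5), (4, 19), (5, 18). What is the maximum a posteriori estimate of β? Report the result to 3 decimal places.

log p(β | y) = −Σ(yᵢ − βxᵢ)²/(2·1) − β²/(2·4) + const.
Setting the derivative to zero: Σxᵢ(yᵢ − βxᵢ)/1 − β/4 = 0, so β = Σxᵢyᵢ / (Σxᵢ² + σ²/τ²).
Σxᵢyᵢ = 6·24 + 1·5 + 4·19 + 5·18 = 315; Σxᵢ² = 78; σ²/τ² = 0.25.
β̂_MAP = 315 / (78 + 0.25) = 315/78.25 ≈ 4.026.

β̂_MAP = 4.026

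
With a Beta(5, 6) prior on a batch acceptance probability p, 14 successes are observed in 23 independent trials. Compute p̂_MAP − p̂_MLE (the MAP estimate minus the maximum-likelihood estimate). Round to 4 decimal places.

Posterior is Beta(19, 15); MAP = (19−1)/(34−2) = 18/32 ≈ 0.56250.
MLE ignores the prior: p̂_MLE = k/n = 14/23 ≈ 0.60870.
Difference = 18/32 − 14/23 = -17/368 ≈ -0.0462.

MAP − MLE = -0.0462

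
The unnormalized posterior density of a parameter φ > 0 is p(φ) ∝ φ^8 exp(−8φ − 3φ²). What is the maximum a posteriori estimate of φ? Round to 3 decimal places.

ℓ'(φ) = 8/φ − 8 − 6φ. Setting this to zero and multiplying by φ: 6φ² + 8φ − 8 = 0.
φ = (−8 + √(8² + 4·6·8)) / (2·6) = (−8 + √256) / 12 = (−8 + 16)/12 = 2/3.
ℓ''(φ) = −8/φ² − 6 < 0, confirming a maximum.

φ̂_MAP = 0.667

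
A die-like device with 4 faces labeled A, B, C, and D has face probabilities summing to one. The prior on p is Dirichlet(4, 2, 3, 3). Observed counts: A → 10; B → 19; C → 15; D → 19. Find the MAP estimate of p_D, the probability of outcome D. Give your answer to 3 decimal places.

MAP estimate of p_D = 0.296

The posterior is Dirichlet(αᵢ + nᵢ) = Dirichlet(14, 21, 18, 22).
For a Dirichlet(a₁,…,a_K) with all aᵢ > 1, the mode has j-th component (aⱼ − 1)/(Σaᵢ − K).
Here Σaᵢ = 75 and K = 4, so p_D = (22 − 1)/(75 − 4) = 21/71 ≈ 0.296.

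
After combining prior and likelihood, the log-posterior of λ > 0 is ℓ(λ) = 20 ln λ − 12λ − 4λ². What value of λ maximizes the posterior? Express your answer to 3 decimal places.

λ̂_MAP = 1.000

ℓ'(λ) = 20/λ − 12 − 8λ. Setting this to zero and multiplying by λ: 8λ² + 12λ − 20 = 0.
λ = (−12 + √(12² + 4·8·20)) / (2·8) = (−12 + √784) / 16 = (−12 + 28)/16 = 1.
ℓ''(λ) = −20/λ² − 8 < 0, confirming a maximum.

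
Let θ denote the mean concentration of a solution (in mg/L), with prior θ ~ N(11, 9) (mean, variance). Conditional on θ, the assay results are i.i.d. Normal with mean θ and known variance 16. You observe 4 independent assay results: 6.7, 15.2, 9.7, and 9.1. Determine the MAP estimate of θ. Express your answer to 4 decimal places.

n = 4; x̄ = (6.7 + 15.2 + 9.7 + 9.1)/4 = 40.7/4 = 10.175.
For a Normal prior and Normal likelihood with known variance, the posterior is Normal; its mode equals its mean, the precision-weighted average.
Prior precision 1/σ₀² = 1/9; data precision n/σ² = 4/16 = 0.25.
θ̂ = ((1/9)·11 + 0.25·10.175) / (1/9 + 0.25) = (5423/1440)/(13/36) = 5423/520 ≈ 10.4288.

θ̂_MAP = 10.4288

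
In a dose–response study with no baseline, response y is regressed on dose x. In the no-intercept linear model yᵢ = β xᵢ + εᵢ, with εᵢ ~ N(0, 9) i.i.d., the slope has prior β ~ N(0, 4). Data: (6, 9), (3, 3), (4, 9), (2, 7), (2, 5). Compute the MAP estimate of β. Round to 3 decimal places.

β̂_MAP = 1.726

log p(β | y) = −Σ(yᵢ − βxᵢ)²/(2·9) − β²/(2·4) + const.
Setting the derivative to zero: Σxᵢ(yᵢ − βxᵢ)/9 − β/4 = 0, so β = Σxᵢyᵢ / (Σxᵢ² + σ²/τ²).
Σxᵢyᵢ = 6·9 + 3·3 + 4·9 + 2·7 + 2·5 = 123; Σxᵢ² = 69; σ²/τ² = 2.25.
β̂_MAP = 123 / (69 + 2.25) = 123/71.25 ≈ 1.726.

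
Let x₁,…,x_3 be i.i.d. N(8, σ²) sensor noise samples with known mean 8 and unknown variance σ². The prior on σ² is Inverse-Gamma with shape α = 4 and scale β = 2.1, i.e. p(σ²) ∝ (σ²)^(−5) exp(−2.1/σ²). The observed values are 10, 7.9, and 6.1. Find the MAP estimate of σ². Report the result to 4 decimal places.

Sum of squared deviations about the known mean: SS = (10−8)² + (7.9−8)² + (6.1−8)² = 7.62.
The Normal likelihood contributes (σ²)^(−n/2) exp(−SS/(2σ²)), so the posterior is Inverse-Gamma(α + n/2, β + SS/2) = Inverse-Gamma(5.5, 5.91).
The mode of Inverse-Gamma(a, b) is b/(a+1) = 5.91/6.5 ≈ 0.9092.

σ̂²_MAP = 0.9092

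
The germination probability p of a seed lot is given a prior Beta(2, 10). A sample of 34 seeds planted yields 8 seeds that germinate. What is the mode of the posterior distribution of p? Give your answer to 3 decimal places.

Prior: Beta(2, 10).
Data: 8 successes in 34 trials. The binomial likelihood contributes p^8(1−p)^26, so the posterior is Beta(2+8, 10+26) = Beta(10, 36).
For Beta(a, b) with a, b > 1 the mode is (a−1)/(a+b−2) = 9/44 ≈ 0.205.

p̂_MAP = 0.205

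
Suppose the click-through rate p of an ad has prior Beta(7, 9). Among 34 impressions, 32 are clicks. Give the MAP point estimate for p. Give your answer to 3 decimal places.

Prior: Beta(7, 9).
Data: 32 successes in 34 trials. The binomial likelihood contributes p^32(1−p)^2, so the posterior is Beta(7+32, 9+2) = Beta(39, 11).
For Beta(a, b) with a, b > 1 the mode is (a−1)/(a+b−2) = 38/48 ≈ 0.792.

p̂_MAP = 0.792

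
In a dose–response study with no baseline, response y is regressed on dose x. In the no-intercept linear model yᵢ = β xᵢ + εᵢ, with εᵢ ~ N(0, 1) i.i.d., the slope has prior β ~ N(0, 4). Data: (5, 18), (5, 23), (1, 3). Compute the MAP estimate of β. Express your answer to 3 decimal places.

β̂_MAP = 4.059

log p(β | y) = −Σ(yᵢ − βxᵢ)²/(2·1) − β²/(2·4) + const.
Setting the derivative to zero: Σxᵢ(yᵢ − βxᵢ)/1 − β/4 = 0, so β = Σxᵢyᵢ / (Σxᵢ² + σ²/τ²).
Σxᵢyᵢ = 5·18 + 5·23 + 1·3 = 208; Σxᵢ² = 51; σ²/τ² = 0.25.
β̂_MAP = 208 / (51 + 0.25) = 208/51.25 ≈ 4.059.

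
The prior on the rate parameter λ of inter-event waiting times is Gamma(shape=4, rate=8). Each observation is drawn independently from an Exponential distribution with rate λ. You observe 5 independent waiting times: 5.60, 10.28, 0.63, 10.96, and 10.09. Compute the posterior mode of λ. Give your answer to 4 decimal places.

λ̂_MAP = 0.1756

The Exponential(rate=λ) likelihood is ∝ λ^n e^(−λΣtᵢ). Here n = 5 and Σtᵢ = 5.60 + 10.28 + 0.63 + 10.96 + 10.09 = 37.56.
Posterior ∝ λ^3e^(−8λ) · λ^5e^(−37.56λ) = λ^8e^(−45.56λ), i.e. Gamma(9, 45.56).
Mode = (a−1)/b = 8/45.56 ≈ 0.1756.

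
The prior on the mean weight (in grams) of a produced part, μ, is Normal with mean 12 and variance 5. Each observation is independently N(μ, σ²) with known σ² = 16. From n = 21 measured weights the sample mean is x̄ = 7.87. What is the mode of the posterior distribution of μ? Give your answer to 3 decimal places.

n = 21, x̄ = 7.87.
For a Normal prior and Normal likelihood with known variance, the posterior is Normal; its mode equals its mean, the precision-weighted average.
Prior precision 1/σ₀² = 1/5 = 0.2; data precision n/σ² = 21/16 = 1.3125.
μ̂ = (0.2·12 + 1.3125·7.87) / (0.2 + 1.3125) = 12.729375/1.5125 = 20367/2420 ≈ 8.416.

μ̂_MAP = 8.416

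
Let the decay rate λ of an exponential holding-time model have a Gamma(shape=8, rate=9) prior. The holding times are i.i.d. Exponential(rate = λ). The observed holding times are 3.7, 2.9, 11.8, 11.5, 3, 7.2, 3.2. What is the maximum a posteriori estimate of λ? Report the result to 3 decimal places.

λ̂_MAP = 0.268

The Exponential(rate=λ) likelihood is ∝ λ^n e^(−λΣtᵢ). Here n = 7 and Σtᵢ = 3.7 + 2.9 + 11.8 + 11.5 + 3 + 7.2 + 3.2 = 43.3.
Posterior ∝ λ^7e^(−9λ) · λ^7e^(−43.3λ) = λ^14e^(−52.3λ), i.e. Gamma(15, 52.3).
Mode = (a−1)/b = 14/52.3 ≈ 0.268.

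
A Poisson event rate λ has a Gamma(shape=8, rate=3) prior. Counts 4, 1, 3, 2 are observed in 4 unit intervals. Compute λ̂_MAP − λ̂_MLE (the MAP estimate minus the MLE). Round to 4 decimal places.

MAP − MLE = -0.0714

Σxᵢ = 10. Posterior is Gamma(18, 7); MAP = (18−1)/7 = 17/7 ≈ 2.42857.
MLE = x̄ = 10/4 ≈ 2.50000.
Difference = 17/7 − 10/4 = -1/14 ≈ -0.0714.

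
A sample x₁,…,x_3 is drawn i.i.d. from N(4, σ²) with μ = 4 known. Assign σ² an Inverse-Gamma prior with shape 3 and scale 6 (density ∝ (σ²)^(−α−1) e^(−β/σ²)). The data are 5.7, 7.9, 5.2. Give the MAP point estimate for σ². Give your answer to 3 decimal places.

Sum of squared deviations about the known mean: SS = (5.7−4)² + (7.9−4)² + (5.2−4)² = 19.54.
The Normal likelihood contributes (σ²)^(−n/2) exp(−SS/(2σ²)), so the posterior is Inverse-Gamma(α + n/2, β + SS/2) = Inverse-Gamma(4.5, 15.77).
The mode of Inverse-Gamma(a, b) is b/(a+1) = 15.77/5.5 ≈ 2.867.

σ̂²_MAP = 2.867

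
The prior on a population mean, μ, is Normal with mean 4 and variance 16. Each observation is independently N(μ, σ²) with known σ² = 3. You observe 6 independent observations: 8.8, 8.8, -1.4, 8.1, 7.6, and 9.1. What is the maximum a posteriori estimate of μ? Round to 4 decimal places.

μ̂_MAP = 6.7475

n = 6; x̄ = (8.8 + 8.8 + (-1.4) + 8.1 + 7.6 + 9.1)/6 = 41/6 = 41/6 ≈ 6.8333.
For a Normal prior and Normal likelihood with known variance, the posterior is Normal; its mode equals its mean, the precision-weighted average.
Prior precision 1/σ₀² = 1/16 = 0.0625; data precision n/σ² = 6/3 = 2.
μ̂ = (0.0625·4 + 2·(41/6)) / (0.0625 + 2) = (167/12)/2.0625 = 668/99 ≈ 6.7475.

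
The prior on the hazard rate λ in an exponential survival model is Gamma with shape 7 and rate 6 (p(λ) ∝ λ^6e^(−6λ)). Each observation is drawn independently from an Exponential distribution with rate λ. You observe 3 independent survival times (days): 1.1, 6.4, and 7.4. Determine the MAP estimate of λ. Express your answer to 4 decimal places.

λ̂_MAP = 0.4306

The Exponential(rate=λ) likelihood is ∝ λ^n e^(−λΣtᵢ). Here n = 3 and Σtᵢ = 1.1 + 6.4 + 7.4 = 14.9.
Posterior ∝ λ^6e^(−6λ) · λ^3e^(−14.9λ) = λ^9e^(−20.9λ), i.e. Gamma(10, 20.9).
Mode = (a−1)/b = 9/20.9 ≈ 0.4306.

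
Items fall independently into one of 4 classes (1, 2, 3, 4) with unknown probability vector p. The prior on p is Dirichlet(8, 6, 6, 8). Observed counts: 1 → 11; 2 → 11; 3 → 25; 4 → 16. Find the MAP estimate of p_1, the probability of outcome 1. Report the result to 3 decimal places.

MAP estimate: 0.207

The posterior is Dirichlet(αᵢ + nᵢ) = Dirichlet(19, 17, 31, 24).
For a Dirichlet(a₁,…,a_K) with all aᵢ > 1, the mode has j-th component (aⱼ − 1)/(Σaᵢ − K).
Here Σaᵢ = 91 and K = 4, so p_1 = (19 − 1)/(91 − 4) = 18/87 ≈ 0.207.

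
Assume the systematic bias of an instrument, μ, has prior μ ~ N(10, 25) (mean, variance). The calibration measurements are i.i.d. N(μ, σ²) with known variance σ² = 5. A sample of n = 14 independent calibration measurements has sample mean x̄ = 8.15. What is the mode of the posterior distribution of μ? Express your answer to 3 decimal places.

n = 14, x̄ = 8.15.
For a Normal prior and Normal likelihood with known variance, the posterior is Normal; its mode equals its mean, the precision-weighted average.
Prior precision 1/σ₀² = 1/25 = 0.04; data precision n/σ² = 14/5 = 2.8.
μ̂ = (0.04·10 + 2.8·8.15) / (0.04 + 2.8) = 23.22/2.84 = 1161/142 ≈ 8.176.

μ̂_MAP = 8.176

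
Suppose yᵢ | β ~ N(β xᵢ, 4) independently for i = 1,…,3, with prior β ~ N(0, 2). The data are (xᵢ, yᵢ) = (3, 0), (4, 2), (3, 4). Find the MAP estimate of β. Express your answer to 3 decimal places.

β̂_MAP = 0.556

log p(β | y) = −Σ(yᵢ − βxᵢ)²/(2·4) − β²/(2·2) + const.
Setting the derivative to zero: Σxᵢ(yᵢ − βxᵢ)/4 − β/2 = 0, so β = Σxᵢyᵢ / (Σxᵢ² + σ²/τ²).
Σxᵢyᵢ = 3·0 + 4·2 + 3·4 = 20; Σxᵢ² = 34; σ²/τ² = 2.
β̂_MAP = 20 / (34 + 2) = 20/36 ≈ 0.556.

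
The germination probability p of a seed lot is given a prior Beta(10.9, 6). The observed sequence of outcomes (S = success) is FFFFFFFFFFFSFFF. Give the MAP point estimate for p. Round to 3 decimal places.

Prior: Beta(10.9, 6).
Data: 1 success in 15 trials (from the sequence). The binomial likelihood contributes p(1−p)^14, so the posterior is Beta(10.9+1, 6+14) = Beta(11.9, 20).
For Beta(a, b) with a, b > 1 the mode is (a−1)/(a+b−2) = 10.9/29.9 ≈ 0.365.

p̂_MAP = 0.365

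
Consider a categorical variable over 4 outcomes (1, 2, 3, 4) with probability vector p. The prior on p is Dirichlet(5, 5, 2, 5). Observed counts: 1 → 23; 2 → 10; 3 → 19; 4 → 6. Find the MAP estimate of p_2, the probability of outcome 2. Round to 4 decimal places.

The posterior is Dirichlet(αᵢ + nᵢ) = Dirichlet(28, 15, 21, 11).
For a Dirichlet(a₁,…,a_K) with all aᵢ > 1, the mode has j-th component (aⱼ − 1)/(Σaᵢ − K).
Here Σaᵢ = 75 and K = 4, so p_2 = (15 − 1)/(75 − 4) = 14/71 ≈ 0.1972.

MAP estimate: 0.1972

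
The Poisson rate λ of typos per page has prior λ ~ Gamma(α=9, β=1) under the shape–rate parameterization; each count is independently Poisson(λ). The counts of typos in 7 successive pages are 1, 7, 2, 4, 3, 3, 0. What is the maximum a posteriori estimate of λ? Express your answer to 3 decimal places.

Σxᵢ = 1+7+2+4+3+3+0 = 20, with n = 7.
Posterior ∝ λ^8e^(−1λ) · λ^20e^(−7λ) = λ^28e^(−8λ), i.e. Gamma(shape=29, rate=8).
The mode of a Gamma(a, b) with a ≥ 1 (shape–rate) is (a−1)/b = 28/8 ≈ 3.500.

λ̂_MAP = 3.500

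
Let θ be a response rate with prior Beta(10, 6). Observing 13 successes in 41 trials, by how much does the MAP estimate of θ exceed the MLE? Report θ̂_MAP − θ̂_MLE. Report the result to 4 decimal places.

MAP − MLE = 0.0829

Posterior is Beta(23, 34); MAP = (23−1)/(57−2) = 22/55 ≈ 0.40000.
MLE ignores the prior: θ̂_MLE = k/n = 13/41 ≈ 0.31707.
Difference = 22/55 − 13/41 = 17/205 ≈ 0.0829.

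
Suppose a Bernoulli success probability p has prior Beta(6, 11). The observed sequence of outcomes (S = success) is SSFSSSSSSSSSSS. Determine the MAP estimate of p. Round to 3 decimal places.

p̂_MAP = 0.621

Prior: Beta(6, 11).
Data: 13 successes in 14 trials (from the sequence). The binomial likelihood contributes p^13(1−p)^1, so the posterior is Beta(6+13, 11+1) = Beta(19, 12).
For Beta(a, b) with a, b > 1 the mode is (a−1)/(a+b−2) = 18/29 ≈ 0.621.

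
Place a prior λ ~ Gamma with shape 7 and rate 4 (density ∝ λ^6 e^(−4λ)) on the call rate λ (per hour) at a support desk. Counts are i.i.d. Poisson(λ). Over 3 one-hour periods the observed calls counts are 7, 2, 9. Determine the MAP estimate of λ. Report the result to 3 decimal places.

Σxᵢ = 7+2+9 = 18, with n = 3.
Posterior ∝ λ^6e^(−4λ) · λ^18e^(−3λ) = λ^24e^(−7λ), i.e. Gamma(shape=25, rate=7).
The mode of a Gamma(a, b) with a ≥ 1 (shape–rate) is (a−1)/b = 24/7 ≈ 3.429.

λ̂_MAP = 3.429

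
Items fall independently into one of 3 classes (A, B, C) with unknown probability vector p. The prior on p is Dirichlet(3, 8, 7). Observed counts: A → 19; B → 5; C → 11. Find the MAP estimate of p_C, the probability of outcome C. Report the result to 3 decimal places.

MAP estimate of p_C = 0.340

The posterior is Dirichlet(αᵢ + nᵢ) = Dirichlet(22, 13, 18).
For a Dirichlet(a₁,…,a_K) with all aᵢ > 1, the mode has j-th component (aⱼ − 1)/(Σaᵢ − K).
Here Σaᵢ = 53 and K = 3, so p_C = (18 − 1)/(53 − 3) = 17/50 ≈ 0.340.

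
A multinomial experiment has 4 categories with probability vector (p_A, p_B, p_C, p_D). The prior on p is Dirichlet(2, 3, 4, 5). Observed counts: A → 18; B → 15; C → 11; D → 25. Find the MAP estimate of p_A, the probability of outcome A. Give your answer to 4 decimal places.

The posterior is Dirichlet(αᵢ + nᵢ) = Dirichlet(20, 18, 15, 30).
For a Dirichlet(a₁,…,a_K) with all aᵢ > 1, the mode has j-th component (aⱼ − 1)/(Σaᵢ − K).
Here Σaᵢ = 83 and K = 4, so p_A = (20 − 1)/(83 − 4) = 19/79 ≈ 0.2405.

MAP estimate of p_A = 0.2405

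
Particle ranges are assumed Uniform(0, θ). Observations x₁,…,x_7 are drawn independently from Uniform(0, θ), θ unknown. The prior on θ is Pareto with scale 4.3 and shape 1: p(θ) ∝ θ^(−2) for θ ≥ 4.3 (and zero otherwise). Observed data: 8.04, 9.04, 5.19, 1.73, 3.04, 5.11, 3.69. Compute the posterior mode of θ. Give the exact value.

θ̂_MAP = 9.04

The Uniform(0, θ) likelihood is θ^(−n) for θ ≥ max(xᵢ), zero otherwise. Here max(xᵢ) = 9.04.
Posterior ∝ θ^(−2) · θ^(−7) = θ^(−9) on θ ≥ max(4.3, 9.04) = 9.04.
This density is strictly decreasing in θ, so the posterior mode lies at the lower boundary of the support.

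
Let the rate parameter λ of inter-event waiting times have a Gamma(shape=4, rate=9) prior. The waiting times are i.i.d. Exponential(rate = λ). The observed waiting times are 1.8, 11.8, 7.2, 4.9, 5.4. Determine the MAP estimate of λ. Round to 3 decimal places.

The Exponential(rate=λ) likelihood is ∝ λ^n e^(−λΣtᵢ). Here n = 5 and Σtᵢ = 1.8 + 11.8 + 7.2 + 4.9 + 5.4 = 31.1.
Posterior ∝ λ^3e^(−9λ) · λ^5e^(−31.1λ) = λ^8e^(−40.1λ), i.e. Gamma(9, 40.1).
Mode = (a−1)/b = 8/40.1 ≈ 0.200.

λ̂_MAP = 0.200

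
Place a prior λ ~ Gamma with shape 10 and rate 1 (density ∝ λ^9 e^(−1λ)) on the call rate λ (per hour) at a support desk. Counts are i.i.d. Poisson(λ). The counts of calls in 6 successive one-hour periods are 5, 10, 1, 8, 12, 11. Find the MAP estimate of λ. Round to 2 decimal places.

Σxᵢ = 5+10+1+8+12+11 = 47, with n = 6.
Posterior ∝ λ^9e^(−1λ) · λ^47e^(−6λ) = λ^56e^(−7λ), i.e. Gamma(shape=57, rate=7).
The mode of a Gamma(a, b) with a ≥ 1 (shape–rate) is (a−1)/b = 56/7 ≈ 8.00.

λ̂_MAP = 8.00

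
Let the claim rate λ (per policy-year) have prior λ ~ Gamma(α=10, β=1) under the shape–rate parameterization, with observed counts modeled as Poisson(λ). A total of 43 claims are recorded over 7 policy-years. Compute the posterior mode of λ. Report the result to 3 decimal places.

λ̂_MAP = 6.500

Σxᵢ = 43, n = 7.
Posterior ∝ λ^9e^(−1λ) · λ^43e^(−7λ) = λ^52e^(−8λ), i.e. Gamma(shape=53, rate=8).
The mode of a Gamma(a, b) with a ≥ 1 (shape–rate) is (a−1)/b = 52/8 ≈ 6.500.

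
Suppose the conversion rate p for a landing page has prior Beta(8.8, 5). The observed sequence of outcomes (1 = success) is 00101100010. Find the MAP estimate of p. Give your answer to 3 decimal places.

p̂_MAP = 0.518

Prior: Beta(8.8, 5).
Data: 4 successes in 11 trials (from the sequence). The binomial likelihood contributes p^4(1−p)^7, so the posterior is Beta(8.8+4, 5+7) = Beta(12.8, 12).
For Beta(a, b) with a, b > 1 the mode is (a−1)/(a+b−2) = 11.8/22.8 ≈ 0.518.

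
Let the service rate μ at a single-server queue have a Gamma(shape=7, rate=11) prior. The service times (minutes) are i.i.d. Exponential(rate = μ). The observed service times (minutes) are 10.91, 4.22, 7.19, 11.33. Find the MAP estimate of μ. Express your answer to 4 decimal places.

The Exponential(rate=μ) likelihood is ∝ μ^n e^(−μΣtᵢ). Here n = 4 and Σtᵢ = 10.91 + 4.22 + 7.19 + 11.33 = 33.65.
Posterior ∝ μ^6e^(−11μ) · μ^4e^(−33.65μ) = μ^10e^(−44.65μ), i.e. Gamma(11, 44.65).
Mode = (a−1)/b = 10/44.65 ≈ 0.2240.

μ̂_MAP = 0.2240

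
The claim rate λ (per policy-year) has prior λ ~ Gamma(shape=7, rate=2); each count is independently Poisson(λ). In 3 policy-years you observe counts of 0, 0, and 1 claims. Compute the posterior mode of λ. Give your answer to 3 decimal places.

Σxᵢ = 0+0+1 = 1, with n = 3.
Posterior ∝ λ^6e^(−2λ) · λe^(−3λ) = λ^7e^(−5λ), i.e. Gamma(shape=8, rate=5).
The mode of a Gamma(a, b) with a ≥ 1 (shape–rate) is (a−1)/b = 7/5 ≈ 1.400.

λ̂_MAP = 1.400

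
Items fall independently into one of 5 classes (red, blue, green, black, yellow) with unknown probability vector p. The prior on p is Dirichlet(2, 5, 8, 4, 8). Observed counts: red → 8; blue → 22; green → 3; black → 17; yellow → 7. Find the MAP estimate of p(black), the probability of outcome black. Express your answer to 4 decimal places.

The posterior is Dirichlet(αᵢ + nᵢ) = Dirichlet(10, 27, 11, 21, 15).
For a Dirichlet(a₁,…,a_K) with all aᵢ > 1, the mode has j-th component (aⱼ − 1)/(Σaᵢ − K).
Here Σaᵢ = 84 and K = 5, so p(black) = (21 − 1)/(84 − 5) = 20/79 ≈ 0.2532.

MAP estimate of p(black) = 0.2532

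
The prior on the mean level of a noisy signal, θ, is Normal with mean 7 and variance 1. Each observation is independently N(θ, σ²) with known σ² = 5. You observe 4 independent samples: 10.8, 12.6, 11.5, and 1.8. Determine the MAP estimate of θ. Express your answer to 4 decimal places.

θ̂_MAP = 7.9667

n = 4; x̄ = (10.8 + 12.6 + 11.5 + 1.8)/4 = 36.7/4 = 9.175.
For a Normal prior and Normal likelihood with known variance, the posterior is Normal; its mode equals its mean, the precision-weighted average.
Prior precision 1/σ₀² = 1/1 = 1; data precision n/σ² = 4/5 = 0.8.
θ̂ = (1·7 + 0.8·9.175) / (1 + 0.8) = 14.34/1.8 = 239/30 ≈ 7.9667.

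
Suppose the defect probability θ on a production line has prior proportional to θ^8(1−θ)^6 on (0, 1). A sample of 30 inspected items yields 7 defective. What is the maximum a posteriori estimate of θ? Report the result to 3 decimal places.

The prior density ∝ θ^8(1−θ)^6 is the kernel of Beta(9, 7).
Data: 7 successes in 30 trials. The binomial likelihood contributes θ^7(1−θ)^23, so the posterior is Beta(9+7, 7+23) = Beta(16, 30).
For Beta(a, b) with a, b > 1 the mode is (a−1)/(a+b−2) = 15/44 ≈ 0.341.

θ̂_MAP = 0.341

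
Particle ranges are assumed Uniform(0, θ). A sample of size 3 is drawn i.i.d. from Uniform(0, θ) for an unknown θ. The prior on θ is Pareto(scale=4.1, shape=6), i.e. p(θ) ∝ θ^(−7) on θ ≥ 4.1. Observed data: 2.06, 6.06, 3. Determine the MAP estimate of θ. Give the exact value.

θ̂_MAP = 6.06

The Uniform(0, θ) likelihood is θ^(−n) for θ ≥ max(xᵢ), zero otherwise. Here max(xᵢ) = 6.06.
Posterior ∝ θ^(−7) · θ^(−3) = θ^(−10) on θ ≥ max(4.1, 6.06) = 6.06.
This density is strictly decreasing in θ, so the posterior mode lies at the lower boundary of the support.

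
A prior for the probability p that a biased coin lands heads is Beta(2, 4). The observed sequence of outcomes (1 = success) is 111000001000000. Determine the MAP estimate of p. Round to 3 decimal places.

p̂_MAP = 0.263

Prior: Beta(2, 4).
Data: 4 successes in 15 trials (from the sequence). The binomial likelihood contributes p^4(1−p)^11, so the posterior is Beta(2+4, 4+11) = Beta(6, 15).
For Beta(a, b) with a, b > 1 the mode is (a−1)/(a+b−2) = 5/19 ≈ 0.263.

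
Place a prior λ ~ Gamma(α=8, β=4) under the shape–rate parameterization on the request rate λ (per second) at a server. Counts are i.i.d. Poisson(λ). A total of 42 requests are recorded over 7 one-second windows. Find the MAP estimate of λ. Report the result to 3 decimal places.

λ̂_MAP = 4.455

Σxᵢ = 42, n = 7.
Posterior ∝ λ^7e^(−4λ) · λ^42e^(−7λ) = λ^49e^(−11λ), i.e. Gamma(shape=50, rate=11).
The mode of a Gamma(a, b) with a ≥ 1 (shape–rate) is (a−1)/b = 49/11 ≈ 4.455.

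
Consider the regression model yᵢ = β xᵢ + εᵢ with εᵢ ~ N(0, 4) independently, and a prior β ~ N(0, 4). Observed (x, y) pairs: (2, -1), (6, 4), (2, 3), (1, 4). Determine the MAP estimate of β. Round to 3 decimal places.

β̂_MAP = 0.696

log p(β | y) = −Σ(yᵢ − βxᵢ)²/(2·4) − β²/(2·4) + const.
Setting the derivative to zero: Σxᵢ(yᵢ − βxᵢ)/4 − β/4 = 0, so β = Σxᵢyᵢ / (Σxᵢ² + σ²/τ²).
Σxᵢyᵢ = 2·(-1) + 6·4 + 2·3 + 1·4 = 32; Σxᵢ² = 45; σ²/τ² = 1.
β̂_MAP = 32 / (45 + 1) = 32/46 ≈ 0.696.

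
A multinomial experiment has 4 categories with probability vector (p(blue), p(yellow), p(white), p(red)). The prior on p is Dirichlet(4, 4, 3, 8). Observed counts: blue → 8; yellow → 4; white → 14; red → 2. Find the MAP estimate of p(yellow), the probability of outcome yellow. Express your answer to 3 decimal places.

The posterior is Dirichlet(αᵢ + nᵢ) = Dirichlet(12, 8, 17, 10).
For a Dirichlet(a₁,…,a_K) with all aᵢ > 1, the mode has j-th component (aⱼ − 1)/(Σaᵢ − K).
Here Σaᵢ = 47 and K = 4, so p(yellow) = (8 − 1)/(47 − 4) = 7/43 ≈ 0.163.

MAP estimate of p(yellow) = 0.163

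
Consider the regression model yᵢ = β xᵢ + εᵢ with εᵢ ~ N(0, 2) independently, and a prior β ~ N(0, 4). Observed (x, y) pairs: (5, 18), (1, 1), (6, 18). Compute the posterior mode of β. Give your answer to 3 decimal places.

log p(β | y) = −Σ(yᵢ − βxᵢ)²/(2·2) − β²/(2·4) + const.
Setting the derivative to zero: Σxᵢ(yᵢ − βxᵢ)/2 − β/4 = 0, so β = Σxᵢyᵢ / (Σxᵢ² + σ²/τ²).
Σxᵢyᵢ = 5·18 + 1·1 + 6·18 = 199; Σxᵢ² = 62; σ²/τ² = 0.5.
β̂_MAP = 199 / (62 + 0.5) = 199/62.5 ≈ 3.184.

β̂_MAP = 3.184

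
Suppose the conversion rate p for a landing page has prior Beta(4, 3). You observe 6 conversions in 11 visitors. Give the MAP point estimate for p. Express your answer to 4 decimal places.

Prior: Beta(4, 3).
Data: 6 successes in 11 trials. The binomial likelihood contributes p^6(1−p)^5, so the posterior is Beta(4+6, 3+5) = Beta(10, 8).
For Beta(a, b) with a, b > 1 the mode is (a−1)/(a+b−2) = 9/16 ≈ 0.5625.

p̂_MAP = 0.5625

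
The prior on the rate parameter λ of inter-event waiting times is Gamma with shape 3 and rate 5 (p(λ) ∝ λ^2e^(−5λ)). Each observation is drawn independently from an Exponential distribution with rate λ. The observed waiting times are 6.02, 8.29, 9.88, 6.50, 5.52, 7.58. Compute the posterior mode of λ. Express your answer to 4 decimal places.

λ̂_MAP = 0.1640

The Exponential(rate=λ) likelihood is ∝ λ^n e^(−λΣtᵢ). Here n = 6 and Σtᵢ = 6.02 + 8.29 + 9.88 + 6.50 + 5.52 + 7.58 = 43.79.
Posterior ∝ λ^2e^(−5λ) · λ^6e^(−43.79λ) = λ^8e^(−48.79λ), i.e. Gamma(9, 48.79).
Mode = (a−1)/b = 8/48.79 ≈ 0.1640.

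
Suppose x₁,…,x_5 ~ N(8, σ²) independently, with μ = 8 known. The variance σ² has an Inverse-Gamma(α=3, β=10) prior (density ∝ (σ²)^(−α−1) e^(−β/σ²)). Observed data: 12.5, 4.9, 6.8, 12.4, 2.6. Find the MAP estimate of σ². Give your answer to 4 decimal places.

Sum of squared deviations about the known mean: SS = (12.5−8)² + (4.9−8)² + (6.8−8)² + (12.4−8)² + (2.6−8)² = 79.82.
The Normal likelihood contributes (σ²)^(−n/2) exp(−SS/(2σ²)), so the posterior is Inverse-Gamma(α + n/2, β + SS/2) = Inverse-Gamma(5.5, 49.91).
The mode of Inverse-Gamma(a, b) is b/(a+1) = 49.91/6.5 ≈ 7.6785.

σ̂²_MAP = 7.6785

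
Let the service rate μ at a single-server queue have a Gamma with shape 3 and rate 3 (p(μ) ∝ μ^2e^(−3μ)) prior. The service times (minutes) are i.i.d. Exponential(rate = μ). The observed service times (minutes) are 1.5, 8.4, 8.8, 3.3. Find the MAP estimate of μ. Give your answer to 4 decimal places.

The Exponential(rate=μ) likelihood is ∝ μ^n e^(−μΣtᵢ). Here n = 4 and Σtᵢ = 1.5 + 8.4 + 8.8 + 3.3 = 22.
Posterior ∝ μ^2e^(−3μ) · μ^4e^(−22μ) = μ^6e^(−25μ), i.e. Gamma(7, 25).
Mode = (a−1)/b = 6/25 ≈ 0.2400.

μ̂_MAP = 0.2400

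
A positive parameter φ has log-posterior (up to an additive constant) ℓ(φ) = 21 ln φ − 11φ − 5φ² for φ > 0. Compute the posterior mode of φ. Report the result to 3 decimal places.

ℓ'(φ) = 21/φ − 11 − 10φ. Setting this to zero and multiplying by φ: 10φ² + 11φ − 21 = 0.
φ = (−11 + √(11² + 4·10·21)) / (2·10) = (−11 + √961) / 20 = (−11 + 31)/20 = 1.
ℓ''(φ) = −21/φ² − 10 < 0, confirming a maximum.

φ̂_MAP = 1.000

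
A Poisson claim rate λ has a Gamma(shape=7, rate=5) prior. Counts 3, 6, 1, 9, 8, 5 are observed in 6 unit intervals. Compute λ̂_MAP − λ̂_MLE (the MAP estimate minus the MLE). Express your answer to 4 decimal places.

MAP − MLE = -1.8788

Σxᵢ = 32. Posterior is Gamma(39, 11); MAP = (39−1)/11 = 38/11 ≈ 3.45455.
MLE = x̄ = 32/6 ≈ 5.33333.
Difference = 38/11 − 32/6 = -62/33 ≈ -1.8788.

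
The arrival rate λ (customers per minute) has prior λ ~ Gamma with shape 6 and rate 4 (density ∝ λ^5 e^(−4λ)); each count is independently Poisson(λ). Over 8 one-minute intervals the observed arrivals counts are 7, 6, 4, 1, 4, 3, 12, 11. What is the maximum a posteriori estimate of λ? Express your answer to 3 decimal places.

λ̂_MAP = 4.417

Σxᵢ = 7+6+4+1+4+3+12+11 = 48, with n = 8.
Posterior ∝ λ^5e^(−4λ) · λ^48e^(−8λ) = λ^53e^(−12λ), i.e. Gamma(shape=54, rate=12).
The mode of a Gamma(a, b) with a ≥ 1 (shape–rate) is (a−1)/b = 53/12 ≈ 4.417.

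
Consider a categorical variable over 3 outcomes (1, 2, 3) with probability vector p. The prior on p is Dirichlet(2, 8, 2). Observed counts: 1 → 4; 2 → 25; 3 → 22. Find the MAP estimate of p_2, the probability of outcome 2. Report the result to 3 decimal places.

MAP estimate: 0.533

The posterior is Dirichlet(αᵢ + nᵢ) = Dirichlet(6, 33, 24).
For a Dirichlet(a₁,…,a_K) with all aᵢ > 1, the mode has j-th component (aⱼ − 1)/(Σaᵢ − K).
Here Σaᵢ = 63 and K = 3, so p_2 = (33 − 1)/(63 − 3) = 32/60 ≈ 0.533.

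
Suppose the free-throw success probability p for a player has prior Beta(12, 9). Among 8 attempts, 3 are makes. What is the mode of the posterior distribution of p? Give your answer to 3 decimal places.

p̂_MAP = 0.519

Prior: Beta(12, 9).
Data: 3 successes in 8 trials. The binomial likelihood contributes p^3(1−p)^5, so the posterior is Beta(12+3, 9+5) = Beta(15, 14).
For Beta(a, b) with a, b > 1 the mode is (a−1)/(a+b−2) = 14/27 ≈ 0.519.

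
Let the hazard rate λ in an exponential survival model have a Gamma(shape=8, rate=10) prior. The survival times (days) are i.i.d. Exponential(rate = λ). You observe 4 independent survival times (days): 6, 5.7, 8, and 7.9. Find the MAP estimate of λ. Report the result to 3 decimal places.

λ̂_MAP = 0.293

The Exponential(rate=λ) likelihood is ∝ λ^n e^(−λΣtᵢ). Here n = 4 and Σtᵢ = 6 + 5.7 + 8 + 7.9 = 27.6.
Posterior ∝ λ^7e^(−10λ) · λ^4e^(−27.6λ) = λ^11e^(−37.6λ), i.e. Gamma(12, 37.6).
Mode = (a−1)/b = 11/37.6 ≈ 0.293.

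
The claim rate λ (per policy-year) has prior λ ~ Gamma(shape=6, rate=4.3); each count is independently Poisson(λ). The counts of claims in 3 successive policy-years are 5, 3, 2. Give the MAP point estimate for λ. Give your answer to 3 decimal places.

λ̂_MAP = 2.055

Σxᵢ = 5+3+2 = 10, with n = 3.
Posterior ∝ λ^5e^(−4.3λ) · λ^10e^(−3λ) = λ^15e^(−7.3λ), i.e. Gamma(shape=16, rate=7.3).
The mode of a Gamma(a, b) with a ≥ 1 (shape–rate) is (a−1)/b = 15/7.3 ≈ 2.055.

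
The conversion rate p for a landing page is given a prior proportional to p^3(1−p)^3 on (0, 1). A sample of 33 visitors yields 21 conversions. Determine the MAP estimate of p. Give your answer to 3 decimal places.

p̂_MAP = 0.615

The prior density ∝ p^3(1−p)^3 is the kernel of Beta(4, 4).
Data: 21 successes in 33 trials. The binomial likelihood contributes p^21(1−p)^12, so the posterior is Beta(4+21, 4+12) = Beta(25, 16).
For Beta(a, b) with a, b > 1 the mode is (a−1)/(a+b−2) = 24/39 ≈ 0.615.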